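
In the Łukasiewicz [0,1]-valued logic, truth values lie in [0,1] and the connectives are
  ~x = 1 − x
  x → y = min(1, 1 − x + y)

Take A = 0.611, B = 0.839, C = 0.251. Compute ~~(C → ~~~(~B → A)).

0.749

~B = 1 − 0.839 = 0.161
~B → A = min(1, 1 − 0.161 + 0.611) = min(1, 1.450) = 1.000
~(~B → A) = 1 − 1.000 = 0.000
~~(~B → A) = 1 − 0.000 = 1.000
~~~(~B → A) = 1 − 1.000 = 0.000
C → ~~~(~B → A) = min(1, 1 − 0.251 + 0.000) = min(1, 0.749) = 0.749
~(C → ~~~(~B → A)) = 1 − 0.749 = 0.251
~~(C → ~~~(~B → A)) = 1 − 0.251 = 0.749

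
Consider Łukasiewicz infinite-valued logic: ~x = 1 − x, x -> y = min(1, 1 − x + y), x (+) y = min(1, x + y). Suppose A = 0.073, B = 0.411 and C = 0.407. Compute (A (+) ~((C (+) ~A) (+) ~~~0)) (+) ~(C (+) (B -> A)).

0.073

~A = 1 − 0.073 = 0.927
C (+) ~A = min(1, 0.407 + 0.927) = min(1, 1.334) = 1.000
~0 = 1 − 0.000 = 1.000
~~0 = 1 − 1.000 = 0.000
~~~0 = 1 − 0.000 = 1.000
(C (+) ~A) (+) ~~~0 = min(1, 1.000 + 1.000) = min(1, 2.000) = 1.000
~((C (+) ~A) (+) ~~~0) = 1 − 1.000 = 0.000
A (+) ~((C (+) ~A) (+) ~~~0) = min(1, 0.073 + 0.000) = min(1, 0.073) = 0.073
B -> A = min(1, 1 − 0.411 + 0.073) = min(1, 0.662) = 0.662
C (+) (B -> A) = min(1, 0.407 + 0.662) = min(1, 1.069) = 1.000
~(C (+) (B -> A)) = 1 − 1.000 = 0.000
(A (+) ~((C (+) ~A) (+) ~~~0)) (+) ~(C (+) (B -> A)) = min(1, 0.073 + 0.000) = min(1, 0.073) = 0.073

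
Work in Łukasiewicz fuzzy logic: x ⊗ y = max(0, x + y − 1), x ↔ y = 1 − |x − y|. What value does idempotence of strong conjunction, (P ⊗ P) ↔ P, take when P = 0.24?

P ⊗ P = max(0, 0.24 + 0.24 − 1) = max(0, -0.52) = 0.00
(P ⊗ P) ↔ P = 1 − |0.00 − 0.24| = 1 − 0.24 = 0.76
(The value 0.76 < 1 shows this instance is not satisfied; fails in Ł∞ since a ⊗ a = max(0, 2a−1) ≠ a in general.)

0.76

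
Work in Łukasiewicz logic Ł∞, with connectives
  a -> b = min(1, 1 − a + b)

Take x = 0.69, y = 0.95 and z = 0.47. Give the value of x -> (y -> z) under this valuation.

0.83

y -> z = min(1, 1 − 0.95 + 0.47) = min(1, 0.52) = 0.52
x -> (y -> z) = min(1, 1 − 0.69 + 0.52) = min(1, 0.83) = 0.83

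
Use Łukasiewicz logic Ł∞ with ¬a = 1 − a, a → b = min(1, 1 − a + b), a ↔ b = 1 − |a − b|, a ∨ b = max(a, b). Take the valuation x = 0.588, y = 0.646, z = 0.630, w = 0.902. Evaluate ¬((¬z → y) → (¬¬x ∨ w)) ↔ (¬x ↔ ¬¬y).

0.332

¬z = 1 − 0.630 = 0.370
¬z → y = min(1, 1 − 0.370 + 0.646) = min(1, 1.276) = 1.000
¬x = 1 − 0.588 = 0.412
¬¬x = 1 − 0.412 = 0.588
¬¬x ∨ w = max(0.588, 0.902) = 0.902
(¬z → y) → (¬¬x ∨ w) = min(1, 1 − 1.000 + 0.902) = min(1, 0.902) = 0.902
¬((¬z → y) → (¬¬x ∨ w)) = 1 − 0.902 = 0.098
¬y = 1 − 0.646 = 0.354
¬¬y = 1 − 0.354 = 0.646
¬x ↔ ¬¬y = 1 − |0.412 − 0.646| = 1 − 0.234 = 0.766
¬((¬z → y) → (¬¬x ∨ w)) ↔ (¬x ↔ ¬¬y) = 1 − |0.098 − 0.766| = 1 − 0.668 = 0.332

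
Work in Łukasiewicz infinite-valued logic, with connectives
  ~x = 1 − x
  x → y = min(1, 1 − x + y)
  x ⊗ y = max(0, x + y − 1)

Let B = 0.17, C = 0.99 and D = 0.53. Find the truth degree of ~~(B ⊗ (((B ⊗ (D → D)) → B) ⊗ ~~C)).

0.16

D → D = min(1, 1 − 0.53 + 0.53) = min(1, 1.00) = 1.00
B ⊗ (D → D) = max(0, 0.17 + 1.00 − 1) = max(0, 0.17) = 0.17
(B ⊗ (D → D)) → B = min(1, 1 − 0.17 + 0.17) = min(1, 1.00) = 1.00
~C = 1 − 0.99 = 0.01
~~C = 1 − 0.01 = 0.99
((B ⊗ (D → D)) → B) ⊗ ~~C = max(0, 1.00 + 0.99 − 1) = max(0, 0.99) = 0.99
B ⊗ (((B ⊗ (D → D)) → B) ⊗ ~~C) = max(0, 0.17 + 0.99 − 1) = max(0, 0.16) = 0.16
~(B ⊗ (((B ⊗ (D → D)) → B) ⊗ ~~C)) = 1 − 0.16 = 0.84
~~(B ⊗ (((B ⊗ (D → D)) → B) ⊗ ~~C)) = 1 − 0.84 = 0.16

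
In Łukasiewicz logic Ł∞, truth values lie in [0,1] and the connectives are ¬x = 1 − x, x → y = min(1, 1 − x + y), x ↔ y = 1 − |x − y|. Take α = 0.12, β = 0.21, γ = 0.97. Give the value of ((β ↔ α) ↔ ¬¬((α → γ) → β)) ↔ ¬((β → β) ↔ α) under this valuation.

β ↔ α = 1 − |0.21 − 0.12| = 1 − 0.09 = 0.91
α → γ = min(1, 1 − 0.12 + 0.97) = min(1, 1.85) = 1.00
(α → γ) → β = min(1, 1 − 1.00 + 0.21) = min(1, 0.21) = 0.21
¬((α → γ) → β) = 1 − 0.21 = 0.79
¬¬((α → γ) → β) = 1 − 0.79 = 0.21
(β ↔ α) ↔ ¬¬((α → γ) → β) = 1 − |0.91 − 0.21| = 1 − 0.70 = 0.30
β → β = min(1, 1 − 0.21 + 0.21) = min(1, 1.00) = 1.00
(β → β) ↔ α = 1 − |1.00 − 0.12| = 1 − 0.88 = 0.12
¬((β → β) ↔ α) = 1 − 0.12 = 0.88
((β ↔ α) ↔ ¬¬((α → γ) → β)) ↔ ¬((β → β) ↔ α) = 1 − |0.30 − 0.88| = 1 − 0.58 = 0.42

0.42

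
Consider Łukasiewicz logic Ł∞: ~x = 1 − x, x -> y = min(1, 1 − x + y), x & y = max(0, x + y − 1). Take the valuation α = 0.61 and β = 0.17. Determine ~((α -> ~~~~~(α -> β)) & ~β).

α -> β = min(1, 1 − 0.61 + 0.17) = min(1, 0.56) = 0.56
~(α -> β) = 1 − 0.56 = 0.44
~~(α -> β) = 1 − 0.44 = 0.56
~~~(α -> β) = 1 − 0.56 = 0.44
~~~~(α -> β) = 1 − 0.44 = 0.56
~~~~~(α -> β) = 1 − 0.56 = 0.44
α -> ~~~~~(α -> β) = min(1, 1 − 0.61 + 0.44) = min(1, 0.83) = 0.83
~β = 1 − 0.17 = 0.83
(α -> ~~~~~(α -> β)) & ~β = max(0, 0.83 + 0.83 − 1) = max(0, 0.66) = 0.66
~((α -> ~~~~~(α -> β)) & ~β) = 1 − 0.66 = 0.34

0.34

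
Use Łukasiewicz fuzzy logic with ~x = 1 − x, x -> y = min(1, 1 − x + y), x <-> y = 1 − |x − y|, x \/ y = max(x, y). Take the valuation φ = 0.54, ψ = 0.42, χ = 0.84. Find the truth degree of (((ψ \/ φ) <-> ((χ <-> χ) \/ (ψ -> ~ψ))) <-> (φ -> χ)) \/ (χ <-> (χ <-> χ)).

0.84

ψ \/ φ = max(0.42, 0.54) = 0.54
χ <-> χ = 1 − |0.84 − 0.84| = 1 − 0.00 = 1.00
~ψ = 1 − 0.42 = 0.58
ψ -> ~ψ = min(1, 1 − 0.42 + 0.58) = min(1, 1.16) = 1.00
(χ <-> χ) \/ (ψ -> ~ψ) = max(1.00, 1.00) = 1.00
(ψ \/ φ) <-> ((χ <-> χ) \/ (ψ -> ~ψ)) = 1 − |0.54 − 1.00| = 1 − 0.46 = 0.54
φ -> χ = min(1, 1 − 0.54 + 0.84) = min(1, 1.30) = 1.00
((ψ \/ φ) <-> ((χ <-> χ) \/ (ψ -> ~ψ))) <-> (φ -> χ) = 1 − |0.54 − 1.00| = 1 − 0.46 = 0.54
χ <-> (χ <-> χ) = 1 − |0.84 − 1.00| = 1 − 0.16 = 0.84
(((ψ \/ φ) <-> ((χ <-> χ) \/ (ψ -> ~ψ))) <-> (φ -> χ)) \/ (χ <-> (χ <-> χ)) = max(0.54, 0.84) = 0.84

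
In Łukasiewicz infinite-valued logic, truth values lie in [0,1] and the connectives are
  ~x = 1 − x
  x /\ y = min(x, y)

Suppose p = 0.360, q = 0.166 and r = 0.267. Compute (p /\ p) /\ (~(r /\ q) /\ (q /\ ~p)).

p /\ p = min(0.360, 0.360) = 0.360
r /\ q = min(0.267, 0.166) = 0.166
~(r /\ q) = 1 − 0.166 = 0.834
~p = 1 − 0.360 = 0.640
q /\ ~p = min(0.166, 0.640) = 0.166
~(r /\ q) /\ (q /\ ~p) = min(0.834, 0.166) = 0.166
(p /\ p) /\ (~(r /\ q) /\ (q /\ ~p)) = min(0.360, 0.166) = 0.166

0.166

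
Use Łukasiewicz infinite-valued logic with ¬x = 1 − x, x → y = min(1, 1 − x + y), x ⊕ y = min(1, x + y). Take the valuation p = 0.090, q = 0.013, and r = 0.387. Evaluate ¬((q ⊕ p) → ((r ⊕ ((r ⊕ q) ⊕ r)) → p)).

0.013

q ⊕ p = min(1, 0.013 + 0.090) = min(1, 0.103) = 0.103
r ⊕ q = min(1, 0.387 + 0.013) = min(1, 0.400) = 0.400
(r ⊕ q) ⊕ r = min(1, 0.400 + 0.387) = min(1, 0.787) = 0.787
r ⊕ ((r ⊕ q) ⊕ r) = min(1, 0.387 + 0.787) = min(1, 1.174) = 1.000
(r ⊕ ((r ⊕ q) ⊕ r)) → p = min(1, 1 − 1.000 + 0.090) = min(1, 0.090) = 0.090
(q ⊕ p) → ((r ⊕ ((r ⊕ q) ⊕ r)) → p) = min(1, 1 − 0.103 + 0.090) = min(1, 0.987) = 0.987
¬((q ⊕ p) → ((r ⊕ ((r ⊕ q) ⊕ r)) → p)) = 1 − 0.987 = 0.013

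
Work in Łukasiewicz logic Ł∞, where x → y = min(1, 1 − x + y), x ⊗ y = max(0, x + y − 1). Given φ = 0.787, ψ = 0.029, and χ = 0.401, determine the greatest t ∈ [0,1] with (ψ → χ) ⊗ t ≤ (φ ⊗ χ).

ψ → χ = min(1, 1 − 0.029 + 0.401) = min(1, 1.372) = 1.000
So the left factor is ψ → χ = 1.000.
φ ⊗ χ = max(0, 0.787 + 0.401 − 1) = max(0, 0.188) = 0.188
So the right-hand bound is φ ⊗ χ = 0.188.
The residuum of the Łukasiewicz t-norm gives the supremum: min(1, 1 − 1.000 + 0.188).
1 − 1.000 + 0.188 = 0.188, so t = min(1, 0.188) = 0.188.
Check: 1.000 ⊗ 0.188 = max(0, 0.188) = 0.188 ≤ 0.188.

0.188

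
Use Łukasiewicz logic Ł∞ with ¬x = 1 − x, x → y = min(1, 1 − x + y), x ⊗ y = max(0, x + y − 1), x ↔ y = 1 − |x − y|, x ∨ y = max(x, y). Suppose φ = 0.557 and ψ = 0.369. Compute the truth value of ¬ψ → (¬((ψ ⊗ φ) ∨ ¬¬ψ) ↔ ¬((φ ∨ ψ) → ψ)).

0.926

¬ψ = 1 − 0.369 = 0.631
ψ ⊗ φ = max(0, 0.369 + 0.557 − 1) = max(0, -0.074) = 0.000
¬¬ψ = 1 − 0.631 = 0.369
(ψ ⊗ φ) ∨ ¬¬ψ = max(0.000, 0.369) = 0.369
¬((ψ ⊗ φ) ∨ ¬¬ψ) = 1 − 0.369 = 0.631
φ ∨ ψ = max(0.557, 0.369) = 0.557
(φ ∨ ψ) → ψ = min(1, 1 − 0.557 + 0.369) = min(1, 0.812) = 0.812
¬((φ ∨ ψ) → ψ) = 1 − 0.812 = 0.188
¬((ψ ⊗ φ) ∨ ¬¬ψ) ↔ ¬((φ ∨ ψ) → ψ) = 1 − |0.631 − 0.188| = 1 − 0.443 = 0.557
¬ψ → (¬((ψ ⊗ φ) ∨ ¬¬ψ) ↔ ¬((φ ∨ ψ) → ψ)) = min(1, 1 − 0.631 + 0.557) = min(1, 0.926) = 0.926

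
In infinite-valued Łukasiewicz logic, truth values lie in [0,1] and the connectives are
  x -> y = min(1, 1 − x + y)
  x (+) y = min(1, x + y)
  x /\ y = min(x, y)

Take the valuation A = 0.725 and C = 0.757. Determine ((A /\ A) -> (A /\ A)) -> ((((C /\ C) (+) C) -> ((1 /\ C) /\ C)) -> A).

A /\ A = min(0.725, 0.725) = 0.725
(A /\ A) -> (A /\ A) = min(1, 1 − 0.725 + 0.725) = min(1, 1.000) = 1.000
C /\ C = min(0.757, 0.757) = 0.757
(C /\ C) (+) C = min(1, 0.757 + 0.757) = min(1, 1.514) = 1.000
1 /\ C = min(1.000, 0.757) = 0.757
(1 /\ C) /\ C = min(0.757, 0.757) = 0.757
((C /\ C) (+) C) -> ((1 /\ C) /\ C) = min(1, 1 − 1.000 + 0.757) = min(1, 0.757) = 0.757
(((C /\ C) (+) C) -> ((1 /\ C) /\ C)) -> A = min(1, 1 − 0.757 + 0.725) = min(1, 0.968) = 0.968
((A /\ A) -> (A /\ A)) -> ((((C /\ C) (+) C) -> ((1 /\ C) /\ C)) -> A) = min(1, 1 − 1.000 + 0.968) = min(1, 0.968) = 0.968

0.968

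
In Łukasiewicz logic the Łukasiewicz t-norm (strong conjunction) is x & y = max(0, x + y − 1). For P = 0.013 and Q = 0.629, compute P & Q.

P & Q = max(0, 0.013 + 0.629 − 1) = max(0, -0.358) = 0.000
For comparison, the Gödel (minimum) t-norm min(x, y) would give 0.013.

0.000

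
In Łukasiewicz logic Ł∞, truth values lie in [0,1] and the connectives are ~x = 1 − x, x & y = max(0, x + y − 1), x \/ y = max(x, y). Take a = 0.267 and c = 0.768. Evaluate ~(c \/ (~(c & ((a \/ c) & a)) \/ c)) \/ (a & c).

a \/ c = max(0.267, 0.768) = 0.768
(a \/ c) & a = max(0, 0.768 + 0.267 − 1) = max(0, 0.035) = 0.035
c & ((a \/ c) & a) = max(0, 0.768 + 0.035 − 1) = max(0, -0.197) = 0.000
~(c & ((a \/ c) & a)) = 1 − 0.000 = 1.000
~(c & ((a \/ c) & a)) \/ c = max(1.000, 0.768) = 1.000
c \/ (~(c & ((a \/ c) & a)) \/ c) = max(0.768, 1.000) = 1.000
~(c \/ (~(c & ((a \/ c) & a)) \/ c)) = 1 − 1.000 = 0.000
a & c = max(0, 0.267 + 0.768 − 1) = max(0, 0.035) = 0.035
~(c \/ (~(c & ((a \/ c) & a)) \/ c)) \/ (a & c) = max(0.000, 0.035) = 0.035

0.035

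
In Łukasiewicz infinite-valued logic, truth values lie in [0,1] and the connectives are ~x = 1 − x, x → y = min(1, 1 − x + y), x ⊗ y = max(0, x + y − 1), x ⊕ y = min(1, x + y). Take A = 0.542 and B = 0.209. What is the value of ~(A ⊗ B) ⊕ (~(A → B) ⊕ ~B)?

1.000

A ⊗ B = max(0, 0.542 + 0.209 − 1) = max(0, -0.249) = 0.000
~(A ⊗ B) = 1 − 0.000 = 1.000
A → B = min(1, 1 − 0.542 + 0.209) = min(1, 0.667) = 0.667
~(A → B) = 1 − 0.667 = 0.333
~B = 1 − 0.209 = 0.791
~(A → B) ⊕ ~B = min(1, 0.333 + 0.791) = min(1, 1.124) = 1.000
~(A ⊗ B) ⊕ (~(A → B) ⊕ ~B) = min(1, 1.000 + 1.000) = min(1, 2.000) = 1.000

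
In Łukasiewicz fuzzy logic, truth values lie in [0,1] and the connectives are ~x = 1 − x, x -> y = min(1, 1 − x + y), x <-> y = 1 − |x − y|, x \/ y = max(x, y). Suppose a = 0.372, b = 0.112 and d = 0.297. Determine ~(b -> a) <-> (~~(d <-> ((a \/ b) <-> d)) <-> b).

b -> a = min(1, 1 − 0.112 + 0.372) = min(1, 1.260) = 1.000
~(b -> a) = 1 − 1.000 = 0.000
a \/ b = max(0.372, 0.112) = 0.372
(a \/ b) <-> d = 1 − |0.372 − 0.297| = 1 − 0.075 = 0.925
d <-> ((a \/ b) <-> d) = 1 − |0.297 − 0.925| = 1 − 0.628 = 0.372
~(d <-> ((a \/ b) <-> d)) = 1 − 0.372 = 0.628
~~(d <-> ((a \/ b) <-> d)) = 1 − 0.628 = 0.372
~~(d <-> ((a \/ b) <-> d)) <-> b = 1 − |0.372 − 0.112| = 1 − 0.260 = 0.740
~(b -> a) <-> (~~(d <-> ((a \/ b) <-> d)) <-> b) = 1 − |0.000 − 0.740| = 1 − 0.740 = 0.260

0.260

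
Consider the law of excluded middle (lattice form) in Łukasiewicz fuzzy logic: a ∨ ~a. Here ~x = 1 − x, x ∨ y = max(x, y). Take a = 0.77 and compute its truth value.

~a = 1 − 0.77 = 0.23
a ∨ ~a = max(0.77, 0.23) = 0.77
(The value 0.77 < 1 shows this instance is not satisfied; not a Ł∞-tautology — its value is max(a, 1−a).)

0.77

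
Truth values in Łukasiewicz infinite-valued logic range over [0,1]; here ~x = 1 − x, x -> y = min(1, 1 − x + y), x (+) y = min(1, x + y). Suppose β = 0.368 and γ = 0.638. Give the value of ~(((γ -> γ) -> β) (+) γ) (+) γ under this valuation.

0.638

γ -> γ = min(1, 1 − 0.638 + 0.638) = min(1, 1.000) = 1.000
(γ -> γ) -> β = min(1, 1 − 1.000 + 0.368) = min(1, 0.368) = 0.368
((γ -> γ) -> β) (+) γ = min(1, 0.368 + 0.638) = min(1, 1.006) = 1.000
~(((γ -> γ) -> β) (+) γ) = 1 − 1.000 = 0.000
~(((γ -> γ) -> β) (+) γ) (+) γ = min(1, 0.000 + 0.638) = min(1, 0.638) = 0.638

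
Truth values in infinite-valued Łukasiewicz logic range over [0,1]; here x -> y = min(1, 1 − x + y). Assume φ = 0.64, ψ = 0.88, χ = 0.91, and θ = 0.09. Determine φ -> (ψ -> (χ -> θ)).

0.66

χ -> θ = min(1, 1 − 0.91 + 0.09) = min(1, 0.18) = 0.18
ψ -> (χ -> θ) = min(1, 1 − 0.88 + 0.18) = min(1, 0.30) = 0.30
φ -> (ψ -> (χ -> θ)) = min(1, 1 − 0.64 + 0.30) = min(1, 0.66) = 0.66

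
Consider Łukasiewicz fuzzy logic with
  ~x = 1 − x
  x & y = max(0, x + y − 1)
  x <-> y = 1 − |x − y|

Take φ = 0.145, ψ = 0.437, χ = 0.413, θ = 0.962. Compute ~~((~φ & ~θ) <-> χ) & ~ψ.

0.150

~φ = 1 − 0.145 = 0.855
~θ = 1 − 0.962 = 0.038
~φ & ~θ = max(0, 0.855 + 0.038 − 1) = max(0, -0.107) = 0.000
(~φ & ~θ) <-> χ = 1 − |0.000 − 0.413| = 1 − 0.413 = 0.587
~((~φ & ~θ) <-> χ) = 1 − 0.587 = 0.413
~~((~φ & ~θ) <-> χ) = 1 − 0.413 = 0.587
~ψ = 1 − 0.437 = 0.563
~~((~φ & ~θ) <-> χ) & ~ψ = max(0, 0.587 + 0.563 − 1) = max(0, 0.150) = 0.150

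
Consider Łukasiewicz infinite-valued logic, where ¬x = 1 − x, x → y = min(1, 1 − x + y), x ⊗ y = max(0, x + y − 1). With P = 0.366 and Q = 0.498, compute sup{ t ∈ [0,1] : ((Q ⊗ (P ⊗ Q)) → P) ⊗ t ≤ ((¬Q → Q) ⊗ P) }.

0.362

P ⊗ Q = max(0, 0.366 + 0.498 − 1) = max(0, -0.136) = 0.000
Q ⊗ (P ⊗ Q) = max(0, 0.498 + 0.000 − 1) = max(0, -0.502) = 0.000
(Q ⊗ (P ⊗ Q)) → P = min(1, 1 − 0.000 + 0.366) = min(1, 1.366) = 1.000
So the left factor is (Q ⊗ (P ⊗ Q)) → P = 1.000.
¬Q = 1 − 0.498 = 0.502
¬Q → Q = min(1, 1 − 0.502 + 0.498) = min(1, 0.996) = 0.996
(¬Q → Q) ⊗ P = max(0, 0.996 + 0.366 − 1) = max(0, 0.362) = 0.362
So the right-hand bound is (¬Q → Q) ⊗ P = 0.362.
The residuum of the Łukasiewicz t-norm gives the supremum: min(1, 1 − 1.000 + 0.362).
1 − 1.000 + 0.362 = 0.362, so t = min(1, 0.362) = 0.362.
Check: 1.000 ⊗ 0.362 = max(0, 0.362) = 0.362 ≤ 0.362.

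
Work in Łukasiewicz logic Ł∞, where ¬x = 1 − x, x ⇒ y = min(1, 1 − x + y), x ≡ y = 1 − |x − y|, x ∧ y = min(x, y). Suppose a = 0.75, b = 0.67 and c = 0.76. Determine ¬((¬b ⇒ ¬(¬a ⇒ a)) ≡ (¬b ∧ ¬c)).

¬b = 1 − 0.67 = 0.33
¬a = 1 − 0.75 = 0.25
¬a ⇒ a = min(1, 1 − 0.25 + 0.75) = min(1, 1.50) = 1.00
¬(¬a ⇒ a) = 1 − 1.00 = 0.00
¬b ⇒ ¬(¬a ⇒ a) = min(1, 1 − 0.33 + 0.00) = min(1, 0.67) = 0.67
¬c = 1 − 0.76 = 0.24
¬b ∧ ¬c = min(0.33, 0.24) = 0.24
(¬b ⇒ ¬(¬a ⇒ a)) ≡ (¬b ∧ ¬c) = 1 − |0.67 − 0.24| = 1 − 0.43 = 0.57
¬((¬b ⇒ ¬(¬a ⇒ a)) ≡ (¬b ∧ ¬c)) = 1 − 0.57 = 0.43

0.43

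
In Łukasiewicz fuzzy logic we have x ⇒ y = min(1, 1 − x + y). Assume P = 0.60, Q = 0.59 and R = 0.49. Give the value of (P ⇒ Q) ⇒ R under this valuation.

0.50

P ⇒ Q = min(1, 1 − 0.60 + 0.59) = min(1, 0.99) = 0.99
(P ⇒ Q) ⇒ R = min(1, 1 − 0.99 + 0.49) = min(1, 0.50) = 0.50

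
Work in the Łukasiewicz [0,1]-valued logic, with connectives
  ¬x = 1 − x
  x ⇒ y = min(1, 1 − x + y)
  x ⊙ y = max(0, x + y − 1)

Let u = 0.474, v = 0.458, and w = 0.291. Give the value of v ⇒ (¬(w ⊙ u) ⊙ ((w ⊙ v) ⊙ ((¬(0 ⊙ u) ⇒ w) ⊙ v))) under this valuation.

0.542

w ⊙ u = max(0, 0.291 + 0.474 − 1) = max(0, -0.235) = 0.000
¬(w ⊙ u) = 1 − 0.000 = 1.000
w ⊙ v = max(0, 0.291 + 0.458 − 1) = max(0, -0.251) = 0.000
0 ⊙ u = max(0, 0.000 + 0.474 − 1) = max(0, -0.526) = 0.000
¬(0 ⊙ u) = 1 − 0.000 = 1.000
¬(0 ⊙ u) ⇒ w = min(1, 1 − 1.000 + 0.291) = min(1, 0.291) = 0.291
(¬(0 ⊙ u) ⇒ w) ⊙ v = max(0, 0.291 + 0.458 − 1) = max(0, -0.251) = 0.000
(w ⊙ v) ⊙ ((¬(0 ⊙ u) ⇒ w) ⊙ v) = max(0, 0.000 + 0.000 − 1) = max(0, -1.000) = 0.000
¬(w ⊙ u) ⊙ ((w ⊙ v) ⊙ ((¬(0 ⊙ u) ⇒ w) ⊙ v)) = max(0, 1.000 + 0.000 − 1) = max(0, 0.000) = 0.000
v ⇒ (¬(w ⊙ u) ⊙ ((w ⊙ v) ⊙ ((¬(0 ⊙ u) ⇒ w) ⊙ v))) = min(1, 1 − 0.458 + 0.000) = min(1, 0.542) = 0.542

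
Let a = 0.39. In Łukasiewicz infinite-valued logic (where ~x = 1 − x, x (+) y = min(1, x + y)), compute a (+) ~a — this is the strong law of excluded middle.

~a = 1 − 0.39 = 0.61
a (+) ~a = min(1, 0.39 + 0.61) = min(1, 1.00) = 1.00
(As expected: always 1 in Ł∞ since a ⊕ (1−a) = 1.)

1.00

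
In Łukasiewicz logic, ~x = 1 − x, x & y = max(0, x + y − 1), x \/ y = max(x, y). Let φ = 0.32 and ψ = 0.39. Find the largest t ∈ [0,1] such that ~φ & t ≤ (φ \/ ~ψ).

~φ = 1 − 0.32 = 0.68
So the left factor is ~φ = 0.68.
~ψ = 1 − 0.39 = 0.61
φ \/ ~ψ = max(0.32, 0.61) = 0.61
So the right-hand bound is φ \/ ~ψ = 0.61.
The residuum of the Łukasiewicz t-norm gives the supremum: min(1, 1 − 0.68 + 0.61).
1 − 0.68 + 0.61 = 0.93, so t = min(1, 0.93) = 0.93.
Check: 0.68 & 0.93 = max(0, 0.61) = 0.61 ≤ 0.61.

0.93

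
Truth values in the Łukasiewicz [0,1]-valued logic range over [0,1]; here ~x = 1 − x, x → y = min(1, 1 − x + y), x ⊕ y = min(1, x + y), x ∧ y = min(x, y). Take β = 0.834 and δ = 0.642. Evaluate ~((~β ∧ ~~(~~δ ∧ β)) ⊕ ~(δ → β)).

0.834

~β = 1 − 0.834 = 0.166
~δ = 1 − 0.642 = 0.358
~~δ = 1 − 0.358 = 0.642
~~δ ∧ β = min(0.642, 0.834) = 0.642
~(~~δ ∧ β) = 1 − 0.642 = 0.358
~~(~~δ ∧ β) = 1 − 0.358 = 0.642
~β ∧ ~~(~~δ ∧ β) = min(0.166, 0.642) = 0.166
δ → β = min(1, 1 − 0.642 + 0.834) = min(1, 1.192) = 1.000
~(δ → β) = 1 − 1.000 = 0.000
(~β ∧ ~~(~~δ ∧ β)) ⊕ ~(δ → β) = min(1, 0.166 + 0.000) = min(1, 0.166) = 0.166
~((~β ∧ ~~(~~δ ∧ β)) ⊕ ~(δ → β)) = 1 − 0.166 = 0.834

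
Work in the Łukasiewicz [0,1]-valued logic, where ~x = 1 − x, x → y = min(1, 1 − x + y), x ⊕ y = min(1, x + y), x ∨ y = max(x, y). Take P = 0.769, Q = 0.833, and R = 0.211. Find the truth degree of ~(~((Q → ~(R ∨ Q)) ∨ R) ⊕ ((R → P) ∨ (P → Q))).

R ∨ Q = max(0.211, 0.833) = 0.833
~(R ∨ Q) = 1 − 0.833 = 0.167
Q → ~(R ∨ Q) = min(1, 1 − 0.833 + 0.167) = min(1, 0.334) = 0.334
(Q → ~(R ∨ Q)) ∨ R = max(0.334, 0.211) = 0.334
~((Q → ~(R ∨ Q)) ∨ R) = 1 − 0.334 = 0.666
R → P = min(1, 1 − 0.211 + 0.769) = min(1, 1.558) = 1.000
P → Q = min(1, 1 − 0.769 + 0.833) = min(1, 1.064) = 1.000
(R → P) ∨ (P → Q) = max(1.000, 1.000) = 1.000
~((Q → ~(R ∨ Q)) ∨ R) ⊕ ((R → P) ∨ (P → Q)) = min(1, 0.666 + 1.000) = min(1, 1.666) = 1.000
~(~((Q → ~(R ∨ Q)) ∨ R) ⊕ ((R → P) ∨ (P → Q))) = 1 − 1.000 = 0.000

0.000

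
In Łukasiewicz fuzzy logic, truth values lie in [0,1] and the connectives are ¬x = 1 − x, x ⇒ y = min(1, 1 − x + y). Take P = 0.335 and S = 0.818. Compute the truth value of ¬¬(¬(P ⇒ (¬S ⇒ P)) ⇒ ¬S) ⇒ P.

0.335

¬S = 1 − 0.818 = 0.182
¬S ⇒ P = min(1, 1 − 0.182 + 0.335) = min(1, 1.153) = 1.000
P ⇒ (¬S ⇒ P) = min(1, 1 − 0.335 + 1.000) = min(1, 1.665) = 1.000
¬(P ⇒ (¬S ⇒ P)) = 1 − 1.000 = 0.000
¬(P ⇒ (¬S ⇒ P)) ⇒ ¬S = min(1, 1 − 0.000 + 0.182) = min(1, 1.182) = 1.000
¬(¬(P ⇒ (¬S ⇒ P)) ⇒ ¬S) = 1 − 1.000 = 0.000
¬¬(¬(P ⇒ (¬S ⇒ P)) ⇒ ¬S) = 1 − 0.000 = 1.000
¬¬(¬(P ⇒ (¬S ⇒ P)) ⇒ ¬S) ⇒ P = min(1, 1 − 1.000 + 0.335) = min(1, 0.335) = 0.335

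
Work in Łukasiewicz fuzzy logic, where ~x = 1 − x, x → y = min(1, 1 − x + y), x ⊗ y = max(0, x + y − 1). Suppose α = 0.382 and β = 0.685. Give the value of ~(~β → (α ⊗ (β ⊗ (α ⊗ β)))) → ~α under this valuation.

~β = 1 − 0.685 = 0.315
α ⊗ β = max(0, 0.382 + 0.685 − 1) = max(0, 0.067) = 0.067
β ⊗ (α ⊗ β) = max(0, 0.685 + 0.067 − 1) = max(0, -0.248) = 0.000
α ⊗ (β ⊗ (α ⊗ β)) = max(0, 0.382 + 0.000 − 1) = max(0, -0.618) = 0.000
~β → (α ⊗ (β ⊗ (α ⊗ β))) = min(1, 1 − 0.315 + 0.000) = min(1, 0.685) = 0.685
~(~β → (α ⊗ (β ⊗ (α ⊗ β)))) = 1 − 0.685 = 0.315
~α = 1 − 0.382 = 0.618
~(~β → (α ⊗ (β ⊗ (α ⊗ β)))) → ~α = min(1, 1 − 0.315 + 0.618) = min(1, 1.303) = 1.000

1.000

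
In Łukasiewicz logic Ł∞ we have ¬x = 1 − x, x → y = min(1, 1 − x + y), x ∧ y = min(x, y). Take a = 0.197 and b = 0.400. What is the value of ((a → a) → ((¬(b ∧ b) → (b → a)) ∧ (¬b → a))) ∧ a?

0.197

a → a = min(1, 1 − 0.197 + 0.197) = min(1, 1.000) = 1.000
b ∧ b = min(0.400, 0.400) = 0.400
¬(b ∧ b) = 1 − 0.400 = 0.600
b → a = min(1, 1 − 0.400 + 0.197) = min(1, 0.797) = 0.797
¬(b ∧ b) → (b → a) = min(1, 1 − 0.600 + 0.797) = min(1, 1.197) = 1.000
¬b = 1 − 0.400 = 0.600
¬b → a = min(1, 1 − 0.600 + 0.197) = min(1, 0.597) = 0.597
(¬(b ∧ b) → (b → a)) ∧ (¬b → a) = min(1.000, 0.597) = 0.597
(a → a) → ((¬(b ∧ b) → (b → a)) ∧ (¬b → a)) = min(1, 1 − 1.000 + 0.597) = min(1, 0.597) = 0.597
((a → a) → ((¬(b ∧ b) → (b → a)) ∧ (¬b → a))) ∧ a = min(0.597, 0.197) = 0.197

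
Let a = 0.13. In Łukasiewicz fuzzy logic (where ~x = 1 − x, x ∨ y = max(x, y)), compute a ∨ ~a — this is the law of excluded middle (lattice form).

0.87

~a = 1 − 0.13 = 0.87
a ∨ ~a = max(0.13, 0.87) = 0.87
(The value 0.87 < 1 shows this instance is not satisfied; not a Ł∞-tautology — its value is max(a, 1−a).)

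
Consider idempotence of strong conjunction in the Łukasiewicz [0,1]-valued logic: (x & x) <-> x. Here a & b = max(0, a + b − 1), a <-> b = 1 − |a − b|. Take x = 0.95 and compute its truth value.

x & x = max(0, 0.95 + 0.95 − 1) = max(0, 0.90) = 0.90
(x & x) <-> x = 1 − |0.90 − 0.95| = 1 − 0.05 = 0.95
(The value 0.95 < 1 shows this instance is not satisfied; fails in Ł∞ since a ⊗ a = max(0, 2a−1) ≠ a in general.)

0.95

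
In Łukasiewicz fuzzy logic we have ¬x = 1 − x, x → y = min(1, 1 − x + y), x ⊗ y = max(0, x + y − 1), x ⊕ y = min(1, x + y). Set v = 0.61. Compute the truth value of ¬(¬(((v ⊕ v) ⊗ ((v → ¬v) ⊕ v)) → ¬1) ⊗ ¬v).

0.61

v ⊕ v = min(1, 0.61 + 0.61) = min(1, 1.22) = 1.00
¬v = 1 − 0.61 = 0.39
v → ¬v = min(1, 1 − 0.61 + 0.39) = min(1, 0.78) = 0.78
(v → ¬v) ⊕ v = min(1, 0.78 + 0.61) = min(1, 1.39) = 1.00
(v ⊕ v) ⊗ ((v → ¬v) ⊕ v) = max(0, 1.00 + 1.00 − 1) = max(0, 1.00) = 1.00
¬1 = 1 − 1.00 = 0.00
((v ⊕ v) ⊗ ((v → ¬v) ⊕ v)) → ¬1 = min(1, 1 − 1.00 + 0.00) = min(1, 0.00) = 0.00
¬(((v ⊕ v) ⊗ ((v → ¬v) ⊕ v)) → ¬1) = 1 − 0.00 = 1.00
¬(((v ⊕ v) ⊗ ((v → ¬v) ⊕ v)) → ¬1) ⊗ ¬v = max(0, 1.00 + 0.39 − 1) = max(0, 0.39) = 0.39
¬(¬(((v ⊕ v) ⊗ ((v → ¬v) ⊕ v)) → ¬1) ⊗ ¬v) = 1 − 0.39 = 0.61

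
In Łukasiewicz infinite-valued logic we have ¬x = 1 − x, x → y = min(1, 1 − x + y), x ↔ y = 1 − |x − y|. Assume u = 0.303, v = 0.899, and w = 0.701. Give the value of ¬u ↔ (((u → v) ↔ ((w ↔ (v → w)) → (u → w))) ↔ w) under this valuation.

¬u = 1 − 0.303 = 0.697
u → v = min(1, 1 − 0.303 + 0.899) = min(1, 1.596) = 1.000
v → w = min(1, 1 − 0.899 + 0.701) = min(1, 0.802) = 0.802
w ↔ (v → w) = 1 − |0.701 − 0.802| = 1 − 0.101 = 0.899
u → w = min(1, 1 − 0.303 + 0.701) = min(1, 1.398) = 1.000
(w ↔ (v → w)) → (u → w) = min(1, 1 − 0.899 + 1.000) = min(1, 1.101) = 1.000
(u → v) ↔ ((w ↔ (v → w)) → (u → w)) = 1 − |1.000 − 1.000| = 1 − 0.000 = 1.000
((u → v) ↔ ((w ↔ (v → w)) → (u → w))) ↔ w = 1 − |1.000 − 0.701| = 1 − 0.299 = 0.701
¬u ↔ (((u → v) ↔ ((w ↔ (v → w)) → (u → w))) ↔ w) = 1 − |0.697 − 0.701| = 1 − 0.004 = 0.996

0.996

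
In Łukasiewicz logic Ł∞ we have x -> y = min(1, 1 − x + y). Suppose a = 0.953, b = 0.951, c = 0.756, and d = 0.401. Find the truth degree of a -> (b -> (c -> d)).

0.741

c -> d = min(1, 1 − 0.756 + 0.401) = min(1, 0.645) = 0.645
b -> (c -> d) = min(1, 1 − 0.951 + 0.645) = min(1, 0.694) = 0.694
a -> (b -> (c -> d)) = min(1, 1 − 0.953 + 0.694) = min(1, 0.741) = 0.741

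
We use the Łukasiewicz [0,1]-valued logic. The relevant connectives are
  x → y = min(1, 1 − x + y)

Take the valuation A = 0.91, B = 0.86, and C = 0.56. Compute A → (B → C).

0.79

B → C = min(1, 1 − 0.86 + 0.56) = min(1, 0.70) = 0.70
A → (B → C) = min(1, 1 − 0.91 + 0.70) = min(1, 0.79) = 0.79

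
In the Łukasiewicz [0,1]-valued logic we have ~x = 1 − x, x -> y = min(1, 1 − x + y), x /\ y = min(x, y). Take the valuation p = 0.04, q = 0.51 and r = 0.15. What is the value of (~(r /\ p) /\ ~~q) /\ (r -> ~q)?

r /\ p = min(0.15, 0.04) = 0.04
~(r /\ p) = 1 − 0.04 = 0.96
~q = 1 − 0.51 = 0.49
~~q = 1 − 0.49 = 0.51
~(r /\ p) /\ ~~q = min(0.96, 0.51) = 0.51
r -> ~q = min(1, 1 − 0.15 + 0.49) = min(1, 1.34) = 1.00
(~(r /\ p) /\ ~~q) /\ (r -> ~q) = min(0.51, 1.00) = 0.51

0.51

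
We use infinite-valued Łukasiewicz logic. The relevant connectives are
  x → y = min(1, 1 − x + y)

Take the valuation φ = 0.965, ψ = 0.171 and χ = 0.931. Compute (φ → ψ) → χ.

1.000

φ → ψ = min(1, 1 − 0.965 + 0.171) = min(1, 0.206) = 0.206
(φ → ψ) → χ = min(1, 1 − 0.206 + 0.931) = min(1, 1.725) = 1.000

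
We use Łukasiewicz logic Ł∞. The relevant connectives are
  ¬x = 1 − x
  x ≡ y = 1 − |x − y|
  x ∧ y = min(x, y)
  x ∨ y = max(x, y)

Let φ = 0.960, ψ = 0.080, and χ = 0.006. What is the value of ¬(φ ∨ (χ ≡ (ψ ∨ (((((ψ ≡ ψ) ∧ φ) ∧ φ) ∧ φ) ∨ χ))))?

0.040

ψ ≡ ψ = 1 − |0.080 − 0.080| = 1 − 0.000 = 1.000
(ψ ≡ ψ) ∧ φ = min(1.000, 0.960) = 0.960
((ψ ≡ ψ) ∧ φ) ∧ φ = min(0.960, 0.960) = 0.960
(((ψ ≡ ψ) ∧ φ) ∧ φ) ∧ φ = min(0.960, 0.960) = 0.960
((((ψ ≡ ψ) ∧ φ) ∧ φ) ∧ φ) ∨ χ = max(0.960, 0.006) = 0.960
ψ ∨ (((((ψ ≡ ψ) ∧ φ) ∧ φ) ∧ φ) ∨ χ) = max(0.080, 0.960) = 0.960
χ ≡ (ψ ∨ (((((ψ ≡ ψ) ∧ φ) ∧ φ) ∧ φ) ∨ χ)) = 1 − |0.006 − 0.960| = 1 − 0.954 = 0.046
φ ∨ (χ ≡ (ψ ∨ (((((ψ ≡ ψ) ∧ φ) ∧ φ) ∧ φ) ∨ χ))) = max(0.960, 0.046) = 0.960
¬(φ ∨ (χ ≡ (ψ ∨ (((((ψ ≡ ψ) ∧ φ) ∧ φ) ∧ φ) ∨ χ)))) = 1 − 0.960 = 0.040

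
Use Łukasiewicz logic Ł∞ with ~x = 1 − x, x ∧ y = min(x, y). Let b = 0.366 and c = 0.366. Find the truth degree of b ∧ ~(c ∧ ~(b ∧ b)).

0.366

b ∧ b = min(0.366, 0.366) = 0.366
~(b ∧ b) = 1 − 0.366 = 0.634
c ∧ ~(b ∧ b) = min(0.366, 0.634) = 0.366
~(c ∧ ~(b ∧ b)) = 1 − 0.366 = 0.634
b ∧ ~(c ∧ ~(b ∧ b)) = min(0.366, 0.634) = 0.366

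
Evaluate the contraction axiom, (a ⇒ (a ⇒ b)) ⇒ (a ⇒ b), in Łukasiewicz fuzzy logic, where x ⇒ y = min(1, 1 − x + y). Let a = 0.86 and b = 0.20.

a ⇒ b = min(1, 1 − 0.86 + 0.20) = min(1, 0.34) = 0.34
a ⇒ (a ⇒ b) = min(1, 1 − 0.86 + 0.34) = min(1, 0.48) = 0.48
(a ⇒ (a ⇒ b)) ⇒ (a ⇒ b) = min(1, 1 − 0.48 + 0.34) = min(1, 0.86) = 0.86
(The value 0.86 < 1 shows this instance is not satisfied; fails in Ł∞ (the t-norm is not idempotent).)

0.86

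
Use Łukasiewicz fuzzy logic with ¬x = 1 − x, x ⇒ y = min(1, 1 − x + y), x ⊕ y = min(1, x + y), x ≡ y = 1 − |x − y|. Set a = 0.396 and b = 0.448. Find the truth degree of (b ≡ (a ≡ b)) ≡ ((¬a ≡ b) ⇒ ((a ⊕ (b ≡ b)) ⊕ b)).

0.500

a ≡ b = 1 − |0.396 − 0.448| = 1 − 0.052 = 0.948
b ≡ (a ≡ b) = 1 − |0.448 − 0.948| = 1 − 0.500 = 0.500
¬a = 1 − 0.396 = 0.604
¬a ≡ b = 1 − |0.604 − 0.448| = 1 − 0.156 = 0.844
b ≡ b = 1 − |0.448 − 0.448| = 1 − 0.000 = 1.000
a ⊕ (b ≡ b) = min(1, 0.396 + 1.000) = min(1, 1.396) = 1.000
(a ⊕ (b ≡ b)) ⊕ b = min(1, 1.000 + 0.448) = min(1, 1.448) = 1.000
(¬a ≡ b) ⇒ ((a ⊕ (b ≡ b)) ⊕ b) = min(1, 1 − 0.844 + 1.000) = min(1, 1.156) = 1.000
(b ≡ (a ≡ b)) ≡ ((¬a ≡ b) ⇒ ((a ⊕ (b ≡ b)) ⊕ b)) = 1 − |0.500 − 1.000| = 1 − 0.500 = 0.500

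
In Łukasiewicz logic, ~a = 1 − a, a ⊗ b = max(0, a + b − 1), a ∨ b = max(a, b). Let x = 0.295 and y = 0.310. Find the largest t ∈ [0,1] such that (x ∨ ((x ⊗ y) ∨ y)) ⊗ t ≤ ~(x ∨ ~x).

x ⊗ y = max(0, 0.295 + 0.310 − 1) = max(0, -0.395) = 0.000
(x ⊗ y) ∨ y = max(0.000, 0.310) = 0.310
x ∨ ((x ⊗ y) ∨ y) = max(0.295, 0.310) = 0.310
So the left factor is x ∨ ((x ⊗ y) ∨ y) = 0.310.
~x = 1 − 0.295 = 0.705
x ∨ ~x = max(0.295, 0.705) = 0.705
~(x ∨ ~x) = 1 − 0.705 = 0.295
So the right-hand bound is ~(x ∨ ~x) = 0.295.
The residuum of the Łukasiewicz t-norm gives the supremum: min(1, 1 − 0.310 + 0.295).
1 − 0.310 + 0.295 = 0.985, so t = min(1, 0.985) = 0.985.
Check: 0.310 ⊗ 0.985 = max(0, 0.295) = 0.295 ≤ 0.295.

0.985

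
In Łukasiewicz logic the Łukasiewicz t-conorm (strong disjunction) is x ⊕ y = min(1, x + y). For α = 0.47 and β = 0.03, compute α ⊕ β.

α ⊕ β = min(1, 0.47 + 0.03) = min(1, 0.50) = 0.50
For comparison, the Gödel t-conorm max(x, y) would give 0.47.

0.50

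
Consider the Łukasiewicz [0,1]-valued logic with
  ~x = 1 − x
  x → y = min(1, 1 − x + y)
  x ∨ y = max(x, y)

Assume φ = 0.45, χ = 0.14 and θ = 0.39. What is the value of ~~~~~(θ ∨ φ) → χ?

0.59

θ ∨ φ = max(0.39, 0.45) = 0.45
~(θ ∨ φ) = 1 − 0.45 = 0.55
~~(θ ∨ φ) = 1 − 0.55 = 0.45
~~~(θ ∨ φ) = 1 − 0.45 = 0.55
~~~~(θ ∨ φ) = 1 − 0.55 = 0.45
~~~~~(θ ∨ φ) = 1 − 0.45 = 0.55
~~~~~(θ ∨ φ) → χ = min(1, 1 − 0.55 + 0.14) = min(1, 0.59) = 0.59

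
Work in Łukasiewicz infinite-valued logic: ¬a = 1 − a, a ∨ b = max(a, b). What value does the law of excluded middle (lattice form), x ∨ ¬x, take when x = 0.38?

¬x = 1 − 0.38 = 0.62
x ∨ ¬x = max(0.38, 0.62) = 0.62
(The value 0.62 < 1 shows this instance is not satisfied; not a Ł∞-tautology — its value is max(a, 1−a).)

0.62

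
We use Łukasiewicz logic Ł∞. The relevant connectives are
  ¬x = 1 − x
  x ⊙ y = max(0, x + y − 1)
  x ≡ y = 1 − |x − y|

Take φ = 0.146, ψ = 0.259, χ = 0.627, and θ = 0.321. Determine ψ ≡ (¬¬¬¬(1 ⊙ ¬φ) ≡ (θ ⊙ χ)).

0.887

¬φ = 1 − 0.146 = 0.854
1 ⊙ ¬φ = max(0, 1.000 + 0.854 − 1) = max(0, 0.854) = 0.854
¬(1 ⊙ ¬φ) = 1 − 0.854 = 0.146
¬¬(1 ⊙ ¬φ) = 1 − 0.146 = 0.854
¬¬¬(1 ⊙ ¬φ) = 1 − 0.854 = 0.146
¬¬¬¬(1 ⊙ ¬φ) = 1 − 0.146 = 0.854
θ ⊙ χ = max(0, 0.321 + 0.627 − 1) = max(0, -0.052) = 0.000
¬¬¬¬(1 ⊙ ¬φ) ≡ (θ ⊙ χ) = 1 − |0.854 − 0.000| = 1 − 0.854 = 0.146
ψ ≡ (¬¬¬¬(1 ⊙ ¬φ) ≡ (θ ⊙ χ)) = 1 − |0.259 − 0.146| = 1 − 0.113 = 0.887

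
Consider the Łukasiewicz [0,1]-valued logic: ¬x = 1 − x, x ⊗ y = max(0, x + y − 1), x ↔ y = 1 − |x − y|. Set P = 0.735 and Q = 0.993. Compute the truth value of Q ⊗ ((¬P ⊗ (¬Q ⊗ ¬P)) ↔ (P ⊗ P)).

0.523

¬P = 1 − 0.735 = 0.265
¬Q = 1 − 0.993 = 0.007
¬Q ⊗ ¬P = max(0, 0.007 + 0.265 − 1) = max(0, -0.728) = 0.000
¬P ⊗ (¬Q ⊗ ¬P) = max(0, 0.265 + 0.000 − 1) = max(0, -0.735) = 0.000
P ⊗ P = max(0, 0.735 + 0.735 − 1) = max(0, 0.470) = 0.470
(¬P ⊗ (¬Q ⊗ ¬P)) ↔ (P ⊗ P) = 1 − |0.000 − 0.470| = 1 − 0.470 = 0.530
Q ⊗ ((¬P ⊗ (¬Q ⊗ ¬P)) ↔ (P ⊗ P)) = max(0, 0.993 + 0.530 − 1) = max(0, 0.523) = 0.523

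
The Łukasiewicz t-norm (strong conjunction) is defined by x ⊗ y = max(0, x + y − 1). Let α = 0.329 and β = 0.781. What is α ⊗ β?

α ⊗ β = max(0, 0.329 + 0.781 − 1) = max(0, 0.110) = 0.110
For comparison, the Gödel (minimum) t-norm min(x, y) would give 0.329.

0.110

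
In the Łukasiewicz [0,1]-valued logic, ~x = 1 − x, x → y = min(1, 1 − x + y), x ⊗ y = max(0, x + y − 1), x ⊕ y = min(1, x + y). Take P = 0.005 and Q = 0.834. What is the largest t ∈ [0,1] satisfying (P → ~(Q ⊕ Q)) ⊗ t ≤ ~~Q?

Q ⊕ Q = min(1, 0.834 + 0.834) = min(1, 1.668) = 1.000
~(Q ⊕ Q) = 1 − 1.000 = 0.000
P → ~(Q ⊕ Q) = min(1, 1 − 0.005 + 0.000) = min(1, 0.995) = 0.995
So the left factor is P → ~(Q ⊕ Q) = 0.995.
~Q = 1 − 0.834 = 0.166
~~Q = 1 − 0.166 = 0.834
So the right-hand bound is ~~Q = 0.834.
The residuum of the Łukasiewicz t-norm gives the supremum: min(1, 1 − 0.995 + 0.834).
1 − 0.995 + 0.834 = 0.839, so t = min(1, 0.839) = 0.839.
Check: 0.995 ⊗ 0.839 = max(0, 0.834) = 0.834 ≤ 0.834.

0.839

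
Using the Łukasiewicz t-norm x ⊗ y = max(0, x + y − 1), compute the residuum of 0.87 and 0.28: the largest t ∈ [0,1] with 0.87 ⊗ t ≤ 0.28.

The residuum of the Łukasiewicz t-norm gives the supremum: min(1, 1 − 0.87 + 0.28).
1 − 0.87 + 0.28 = 0.41, so t = min(1, 0.41) = 0.41.
Check: 0.87 ⊗ 0.41 = max(0, 0.28) = 0.28 ≤ 0.28.

0.41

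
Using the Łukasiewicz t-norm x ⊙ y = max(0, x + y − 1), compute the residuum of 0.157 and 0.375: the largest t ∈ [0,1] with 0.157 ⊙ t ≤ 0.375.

1.000

The residuum of the Łukasiewicz t-norm gives the supremum: min(1, 1 − 0.157 + 0.375).
1 − 0.157 + 0.375 = 1.218, so t = min(1, 1.218) = 1.000.
Check: 0.157 ⊙ 1.000 = max(0, 0.157) = 0.157 ≤ 0.375.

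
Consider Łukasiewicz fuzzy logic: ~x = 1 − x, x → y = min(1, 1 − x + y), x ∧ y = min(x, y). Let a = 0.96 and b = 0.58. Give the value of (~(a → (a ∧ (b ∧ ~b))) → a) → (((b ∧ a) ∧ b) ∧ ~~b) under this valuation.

~b = 1 − 0.58 = 0.42
b ∧ ~b = min(0.58, 0.42) = 0.42
a ∧ (b ∧ ~b) = min(0.96, 0.42) = 0.42
a → (a ∧ (b ∧ ~b)) = min(1, 1 − 0.96 + 0.42) = min(1, 0.46) = 0.46
~(a → (a ∧ (b ∧ ~b))) = 1 − 0.46 = 0.54
~(a → (a ∧ (b ∧ ~b))) → a = min(1, 1 − 0.54 + 0.96) = min(1, 1.42) = 1.00
b ∧ a = min(0.58, 0.96) = 0.58
(b ∧ a) ∧ b = min(0.58, 0.58) = 0.58
~~b = 1 − 0.42 = 0.58
((b ∧ a) ∧ b) ∧ ~~b = min(0.58, 0.58) = 0.58
(~(a → (a ∧ (b ∧ ~b))) → a) → (((b ∧ a) ∧ b) ∧ ~~b) = min(1, 1 − 1.00 + 0.58) = min(1, 0.58) = 0.58

0.58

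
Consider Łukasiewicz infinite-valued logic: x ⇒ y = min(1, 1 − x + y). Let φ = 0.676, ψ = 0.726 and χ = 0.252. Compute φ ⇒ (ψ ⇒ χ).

ψ ⇒ χ = min(1, 1 − 0.726 + 0.252) = min(1, 0.526) = 0.526
φ ⇒ (ψ ⇒ χ) = min(1, 1 − 0.676 + 0.526) = min(1, 0.850) = 0.850

0.850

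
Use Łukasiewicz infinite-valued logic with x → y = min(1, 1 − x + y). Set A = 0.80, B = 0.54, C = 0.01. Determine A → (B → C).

B → C = min(1, 1 − 0.54 + 0.01) = min(1, 0.47) = 0.47
A → (B → C) = min(1, 1 − 0.80 + 0.47) = min(1, 0.67) = 0.67

0.67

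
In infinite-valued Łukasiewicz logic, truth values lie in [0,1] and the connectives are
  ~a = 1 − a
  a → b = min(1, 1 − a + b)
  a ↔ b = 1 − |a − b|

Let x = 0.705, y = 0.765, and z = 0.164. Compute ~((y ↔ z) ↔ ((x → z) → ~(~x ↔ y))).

y ↔ z = 1 − |0.765 − 0.164| = 1 − 0.601 = 0.399
x → z = min(1, 1 − 0.705 + 0.164) = min(1, 0.459) = 0.459
~x = 1 − 0.705 = 0.295
~x ↔ y = 1 − |0.295 − 0.765| = 1 − 0.470 = 0.530
~(~x ↔ y) = 1 − 0.530 = 0.470
(x → z) → ~(~x ↔ y) = min(1, 1 − 0.459 + 0.470) = min(1, 1.011) = 1.000
(y ↔ z) ↔ ((x → z) → ~(~x ↔ y)) = 1 − |0.399 − 1.000| = 1 − 0.601 = 0.399
~((y ↔ z) ↔ ((x → z) → ~(~x ↔ y))) = 1 − 0.399 = 0.601

0.601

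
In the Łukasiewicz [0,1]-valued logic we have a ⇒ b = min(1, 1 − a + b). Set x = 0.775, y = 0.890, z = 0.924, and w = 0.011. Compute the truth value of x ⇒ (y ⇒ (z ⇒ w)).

0.422

z ⇒ w = min(1, 1 − 0.924 + 0.011) = min(1, 0.087) = 0.087
y ⇒ (z ⇒ w) = min(1, 1 − 0.890 + 0.087) = min(1, 0.197) = 0.197
x ⇒ (y ⇒ (z ⇒ w)) = min(1, 1 − 0.775 + 0.197) = min(1, 0.422) = 0.422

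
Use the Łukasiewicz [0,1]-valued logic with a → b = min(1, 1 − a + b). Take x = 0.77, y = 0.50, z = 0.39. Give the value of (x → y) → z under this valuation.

x → y = min(1, 1 − 0.77 + 0.50) = min(1, 0.73) = 0.73
(x → y) → z = min(1, 1 − 0.73 + 0.39) = min(1, 0.66) = 0.66

0.66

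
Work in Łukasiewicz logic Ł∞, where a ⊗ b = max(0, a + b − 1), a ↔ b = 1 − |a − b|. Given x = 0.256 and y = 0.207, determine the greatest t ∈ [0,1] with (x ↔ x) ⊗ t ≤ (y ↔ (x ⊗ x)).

0.793

x ↔ x = 1 − |0.256 − 0.256| = 1 − 0.000 = 1.000
So the left factor is x ↔ x = 1.000.
x ⊗ x = max(0, 0.256 + 0.256 − 1) = max(0, -0.488) = 0.000
y ↔ (x ⊗ x) = 1 − |0.207 − 0.000| = 1 − 0.207 = 0.793
So the right-hand bound is y ↔ (x ⊗ x) = 0.793.
The residuum of the Łukasiewicz t-norm gives the supremum: min(1, 1 − 1.000 + 0.793).
1 − 1.000 + 0.793 = 0.793, so t = min(1, 0.793) = 0.793.
Check: 1.000 ⊗ 0.793 = max(0, 0.793) = 0.793 ≤ 0.793.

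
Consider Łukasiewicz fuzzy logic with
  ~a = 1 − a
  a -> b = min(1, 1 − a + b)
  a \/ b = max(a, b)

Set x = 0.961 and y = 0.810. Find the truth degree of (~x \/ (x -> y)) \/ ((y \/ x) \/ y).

~x = 1 − 0.961 = 0.039
x -> y = min(1, 1 − 0.961 + 0.810) = min(1, 0.849) = 0.849
~x \/ (x -> y) = max(0.039, 0.849) = 0.849
y \/ x = max(0.810, 0.961) = 0.961
(y \/ x) \/ y = max(0.961, 0.810) = 0.961
(~x \/ (x -> y)) \/ ((y \/ x) \/ y) = max(0.849, 0.961) = 0.961

0.961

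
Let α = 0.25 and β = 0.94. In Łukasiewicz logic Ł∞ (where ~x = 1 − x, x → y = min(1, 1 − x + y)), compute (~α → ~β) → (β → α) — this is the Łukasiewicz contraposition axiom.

~α = 1 − 0.25 = 0.75
~β = 1 − 0.94 = 0.06
~α → ~β = min(1, 1 − 0.75 + 0.06) = min(1, 0.31) = 0.31
β → α = min(1, 1 − 0.94 + 0.25) = min(1, 0.31) = 0.31
(~α → ~β) → (β → α) = min(1, 1 − 0.31 + 0.31) = min(1, 1.00) = 1.00
(As expected: an axiom of Ł∞, always 1.)

1.00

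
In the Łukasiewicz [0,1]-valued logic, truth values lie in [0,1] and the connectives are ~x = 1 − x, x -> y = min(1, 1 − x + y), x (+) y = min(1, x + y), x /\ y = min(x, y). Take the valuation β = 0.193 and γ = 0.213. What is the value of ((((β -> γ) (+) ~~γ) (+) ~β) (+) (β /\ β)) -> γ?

β -> γ = min(1, 1 − 0.193 + 0.213) = min(1, 1.020) = 1.000
~γ = 1 − 0.213 = 0.787
~~γ = 1 − 0.787 = 0.213
(β -> γ) (+) ~~γ = min(1, 1.000 + 0.213) = min(1, 1.213) = 1.000
~β = 1 − 0.193 = 0.807
((β -> γ) (+) ~~γ) (+) ~β = min(1, 1.000 + 0.807) = min(1, 1.807) = 1.000
β /\ β = min(0.193, 0.193) = 0.193
(((β -> γ) (+) ~~γ) (+) ~β) (+) (β /\ β) = min(1, 1.000 + 0.193) = min(1, 1.193) = 1.000
((((β -> γ) (+) ~~γ) (+) ~β) (+) (β /\ β)) -> γ = min(1, 1 − 1.000 + 0.213) = min(1, 0.213) = 0.213

0.213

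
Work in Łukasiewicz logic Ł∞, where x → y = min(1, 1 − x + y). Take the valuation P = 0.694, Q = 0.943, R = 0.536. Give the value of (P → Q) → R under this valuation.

0.536

P → Q = min(1, 1 − 0.694 + 0.943) = min(1, 1.249) = 1.000
(P → Q) → R = min(1, 1 − 1.000 + 0.536) = min(1, 0.536) = 0.536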